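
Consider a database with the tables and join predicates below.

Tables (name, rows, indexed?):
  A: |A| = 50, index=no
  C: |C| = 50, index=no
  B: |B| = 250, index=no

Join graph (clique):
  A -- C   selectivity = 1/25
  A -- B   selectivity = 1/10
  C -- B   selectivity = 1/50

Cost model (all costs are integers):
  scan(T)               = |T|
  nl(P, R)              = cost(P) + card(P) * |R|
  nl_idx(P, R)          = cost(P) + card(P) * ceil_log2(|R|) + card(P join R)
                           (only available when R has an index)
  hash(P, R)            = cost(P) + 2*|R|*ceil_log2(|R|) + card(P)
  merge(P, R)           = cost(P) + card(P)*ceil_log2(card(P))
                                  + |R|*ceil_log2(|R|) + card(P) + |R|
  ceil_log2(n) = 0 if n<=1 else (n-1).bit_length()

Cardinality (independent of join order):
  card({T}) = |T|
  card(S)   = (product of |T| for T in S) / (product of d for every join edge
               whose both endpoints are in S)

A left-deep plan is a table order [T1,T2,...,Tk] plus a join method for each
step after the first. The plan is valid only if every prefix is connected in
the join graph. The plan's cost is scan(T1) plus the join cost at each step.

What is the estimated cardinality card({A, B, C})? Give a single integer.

Tables in S: A(50), B(250), C(50)
Edges inside S: A-C(d=25), A-B(d=10), C-B(d=50)
numerator = 50 * 250 * 50 = 625000
denominator = 25 * 10 * 50 = 12500
card(S) = 625000 / 12500 = 50

50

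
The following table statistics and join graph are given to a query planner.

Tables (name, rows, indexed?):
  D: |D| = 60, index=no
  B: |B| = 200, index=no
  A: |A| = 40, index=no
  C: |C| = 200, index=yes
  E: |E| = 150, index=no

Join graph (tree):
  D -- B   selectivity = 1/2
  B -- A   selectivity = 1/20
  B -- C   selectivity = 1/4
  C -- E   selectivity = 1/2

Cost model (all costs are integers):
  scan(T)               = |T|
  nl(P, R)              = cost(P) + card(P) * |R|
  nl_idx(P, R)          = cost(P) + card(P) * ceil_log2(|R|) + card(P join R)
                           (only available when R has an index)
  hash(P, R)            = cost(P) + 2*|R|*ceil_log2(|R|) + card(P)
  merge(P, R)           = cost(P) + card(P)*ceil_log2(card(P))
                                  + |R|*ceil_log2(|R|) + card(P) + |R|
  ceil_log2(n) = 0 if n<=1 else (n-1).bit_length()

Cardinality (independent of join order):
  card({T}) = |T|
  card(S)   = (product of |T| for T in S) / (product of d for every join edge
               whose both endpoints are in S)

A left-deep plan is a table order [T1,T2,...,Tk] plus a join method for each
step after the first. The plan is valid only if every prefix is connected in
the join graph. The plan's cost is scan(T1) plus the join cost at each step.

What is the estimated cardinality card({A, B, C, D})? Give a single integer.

Tables in S: A(40), B(200), C(200), D(60)
Edges inside S: D-B(d=2), B-A(d=20), B-C(d=4)
numerator = 40 * 200 * 200 * 60 = 96000000
denominator = 2 * 20 * 4 = 160
card(S) = 96000000 / 160 = 600000

600000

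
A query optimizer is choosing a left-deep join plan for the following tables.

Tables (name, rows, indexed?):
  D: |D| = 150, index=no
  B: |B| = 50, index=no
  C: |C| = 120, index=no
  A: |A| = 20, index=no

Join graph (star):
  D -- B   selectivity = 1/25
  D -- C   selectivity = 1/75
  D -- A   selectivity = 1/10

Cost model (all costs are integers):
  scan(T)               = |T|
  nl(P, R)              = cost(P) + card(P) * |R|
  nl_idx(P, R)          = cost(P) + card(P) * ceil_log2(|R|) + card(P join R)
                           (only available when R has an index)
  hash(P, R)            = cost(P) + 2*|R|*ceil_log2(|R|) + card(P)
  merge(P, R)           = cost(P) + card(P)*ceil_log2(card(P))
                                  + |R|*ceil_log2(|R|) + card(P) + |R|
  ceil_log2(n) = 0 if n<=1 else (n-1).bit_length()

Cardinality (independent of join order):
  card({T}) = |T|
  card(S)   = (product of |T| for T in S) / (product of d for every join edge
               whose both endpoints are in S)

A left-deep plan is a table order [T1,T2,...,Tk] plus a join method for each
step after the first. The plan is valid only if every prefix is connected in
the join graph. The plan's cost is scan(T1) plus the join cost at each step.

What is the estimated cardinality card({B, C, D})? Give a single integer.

Tables in S: B(50), C(120), D(150)
Edges inside S: D-B(d=25), D-C(d=75)
numerator = 50 * 120 * 150 = 900000
denominator = 25 * 75 = 1875
card(S) = 900000 / 1875 = 480

480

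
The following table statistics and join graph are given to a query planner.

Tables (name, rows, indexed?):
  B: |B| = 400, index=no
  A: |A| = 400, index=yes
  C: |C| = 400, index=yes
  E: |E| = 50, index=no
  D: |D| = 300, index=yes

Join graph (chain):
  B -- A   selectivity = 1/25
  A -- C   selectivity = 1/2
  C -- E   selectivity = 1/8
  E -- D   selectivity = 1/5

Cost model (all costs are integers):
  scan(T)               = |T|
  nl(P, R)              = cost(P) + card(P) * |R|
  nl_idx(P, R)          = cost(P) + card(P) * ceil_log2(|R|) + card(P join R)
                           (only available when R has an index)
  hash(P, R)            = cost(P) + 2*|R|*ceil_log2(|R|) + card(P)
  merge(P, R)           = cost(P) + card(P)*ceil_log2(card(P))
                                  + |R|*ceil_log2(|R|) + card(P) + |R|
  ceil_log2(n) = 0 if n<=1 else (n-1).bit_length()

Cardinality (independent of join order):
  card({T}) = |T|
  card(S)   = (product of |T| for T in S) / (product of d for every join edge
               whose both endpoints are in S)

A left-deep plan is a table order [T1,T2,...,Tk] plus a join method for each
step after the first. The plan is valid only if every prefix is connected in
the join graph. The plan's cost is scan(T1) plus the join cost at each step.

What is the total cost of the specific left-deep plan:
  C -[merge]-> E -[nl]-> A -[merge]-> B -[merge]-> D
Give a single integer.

step 1: scan C: cost=400, card=400
step 2: join E via merge
    card(P join E) = 400*50/(8) = 2500
    cost = 400 + 400*9 + 50*6 + 400 + 50 = 4750
step 3: join A via nl
    card(P join A) = 2500*400/(2) = 500000
    cost = 4750 + 2500*400 = 1004750
step 4: join B via merge
    card(P join B) = 500000*400/(25) = 8000000
    cost = 1004750 + 500000*19 + 400*9 + 500000 + 400 = 11008750
step 5: join D via merge
    card(P join D) = 8000000*300/(5) = 480000000
    cost = 11008750 + 8000000*23 + 300*9 + 8000000 + 300 = 203011750

203011750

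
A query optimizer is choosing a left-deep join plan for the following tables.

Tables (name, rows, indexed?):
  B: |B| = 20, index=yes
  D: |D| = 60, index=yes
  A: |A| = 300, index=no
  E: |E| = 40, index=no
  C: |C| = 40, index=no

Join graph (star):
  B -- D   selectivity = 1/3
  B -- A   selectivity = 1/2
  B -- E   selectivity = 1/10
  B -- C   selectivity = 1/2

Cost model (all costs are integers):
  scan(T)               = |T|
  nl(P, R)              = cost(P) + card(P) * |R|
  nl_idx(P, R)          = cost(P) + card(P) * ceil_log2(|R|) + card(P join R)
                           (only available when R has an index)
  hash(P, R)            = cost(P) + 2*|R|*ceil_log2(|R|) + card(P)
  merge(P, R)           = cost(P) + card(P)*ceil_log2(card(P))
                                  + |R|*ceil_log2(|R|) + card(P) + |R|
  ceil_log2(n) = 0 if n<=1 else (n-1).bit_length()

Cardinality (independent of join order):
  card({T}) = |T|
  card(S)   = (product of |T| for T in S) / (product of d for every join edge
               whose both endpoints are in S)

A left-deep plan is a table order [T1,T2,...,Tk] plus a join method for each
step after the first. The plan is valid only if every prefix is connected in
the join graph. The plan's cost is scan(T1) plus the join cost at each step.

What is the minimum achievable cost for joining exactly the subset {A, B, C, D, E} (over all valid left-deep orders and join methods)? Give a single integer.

40560

Selinger DP over subsets of {A,B,C,D,E}:
  {B}: scan cost=20, card=20
  {D}: scan cost=60, card=60
  {A}: scan cost=300, card=300
  {E}: scan cost=40, card=40
  {C}: scan cost=40, card=40
  {BD}: card=400; try (B,hash)→320, (D,nl_idx)→540, (D,merge)→560, (B,merge)→600, (D,hash)→760, (B,nl_idx)→760 …(+2); best=320 via (B,hash)
  {AB}: card=3000; try (B,hash)→800, (A,merge)→3140, (B,merge)→3420, (B,nl_idx)→4800, (A,hash)→5440, (A,nl)→6020 …(+1); best=800 via (B,hash)
  {BE}: card=80; try (B,hash)→280, (B,nl_idx)→320, (E,merge)→420, (B,merge)→440, (E,hash)→520, (E,nl)→820 …(+1); best=280 via (B,hash)
  {BC}: card=400; try (B,hash)→280, (C,merge)→420, (B,merge)→440, (C,hash)→520, (B,nl_idx)→640, (C,nl)→820 …(+1); best=280 via (B,hash)
  {ABD}: card=60000; try (D,hash)→4520, (A,hash)→6120, (A,merge)→7320, (D,merge)→40220, (D,nl_idx)→78800, (A,nl)→120320 …(+1); best=4520 via (D,hash)
  {BDE}: card=1600; try (D,hash)→1080, (E,hash)→1200, (D,merge)→1340, (D,nl_idx)→2360, (E,merge)→4600, (D,nl)→5080 …(+1); best=1080 via (D,hash)
  {BCD}: card=8000; try (C,hash)→1200, (D,hash)→1400, (C,merge)→4600, (D,merge)→4700, (D,nl_idx)→10680, (C,nl)→16320 …(+1); best=1200 via (C,hash)
  {ABE}: card=12000; try (A,merge)→3920, (E,hash)→4280, (A,hash)→5760, (A,nl)→24280, (E,merge)→40080, (E,nl)→120800; best=3920 via (A,merge)
  {ABC}: card=60000; try (C,hash)→4280, (A,hash)→6080, (A,merge)→7280, (C,merge)→40080, (A,nl)→120280, (C,nl)→120800; best=4280 via (C,hash)
  {BCE}: card=1600; try (C,hash)→840, (E,hash)→1160, (C,merge)→1200, (C,nl)→3480, (E,merge)→4560, (E,nl)→16280; best=840 via (C,hash)
  {ABDE}: card=240000; try (A,hash)→8080, (D,hash)→16640, (A,merge)→23280, (E,hash)→65000, (D,merge)→184340, (D,nl_idx)→315920 …(+4); best=8080 via (A,hash)
  {ABCD}: card=1200000; try (A,hash)→14600, (D,hash)→65000, (C,hash)→65000, (A,merge)→116200, (D,merge)→1024700, (C,merge)→1024800 …(+4); best=14600 via (A,hash)
  {BCDE}: card=32000; try (D,hash)→3160, (C,hash)→3160, (E,hash)→9680, (D,merge)→20460, (C,merge)→20560, (D,nl_idx)→42440 …(+4); best=3160 via (D,hash)
  {ABCE}: card=240000; try (A,hash)→7840, (C,hash)→16400, (A,merge)→23040, (E,hash)→64760, (C,merge)→184200, (A,nl)→480840 …(+3); best=7840 via (A,hash)
  {ABCDE}: card=4800000; try (A,hash)→40560, (D,hash)→248560, (C,hash)→248560, (A,merge)→518160, (E,hash)→1215080, (D,merge)→4568260 …(+7); best=40560 via (A,hash)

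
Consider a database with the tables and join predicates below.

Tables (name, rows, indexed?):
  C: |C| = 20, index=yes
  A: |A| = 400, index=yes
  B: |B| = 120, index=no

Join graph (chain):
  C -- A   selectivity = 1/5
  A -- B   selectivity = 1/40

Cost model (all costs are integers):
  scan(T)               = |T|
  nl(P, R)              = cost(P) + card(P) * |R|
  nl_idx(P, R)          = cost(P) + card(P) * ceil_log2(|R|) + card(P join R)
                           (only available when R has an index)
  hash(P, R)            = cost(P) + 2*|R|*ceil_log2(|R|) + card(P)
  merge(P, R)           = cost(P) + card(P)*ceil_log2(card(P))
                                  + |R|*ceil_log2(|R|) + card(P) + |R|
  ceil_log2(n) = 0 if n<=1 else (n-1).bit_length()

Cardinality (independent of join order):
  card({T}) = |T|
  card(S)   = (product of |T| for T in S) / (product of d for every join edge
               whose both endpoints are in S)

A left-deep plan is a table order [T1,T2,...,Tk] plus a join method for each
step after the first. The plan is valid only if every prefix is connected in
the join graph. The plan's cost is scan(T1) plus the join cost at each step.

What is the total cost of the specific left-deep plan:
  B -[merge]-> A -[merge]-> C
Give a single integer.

step 1: scan B: cost=120, card=120
step 2: join A via merge
    card(P join A) = 120*400/(40) = 1200
    cost = 120 + 120*7 + 400*9 + 120 + 400 = 5080
step 3: join C via merge
    card(P join C) = 1200*20/(5) = 4800
    cost = 5080 + 1200*11 + 20*5 + 1200 + 20 = 19600

19600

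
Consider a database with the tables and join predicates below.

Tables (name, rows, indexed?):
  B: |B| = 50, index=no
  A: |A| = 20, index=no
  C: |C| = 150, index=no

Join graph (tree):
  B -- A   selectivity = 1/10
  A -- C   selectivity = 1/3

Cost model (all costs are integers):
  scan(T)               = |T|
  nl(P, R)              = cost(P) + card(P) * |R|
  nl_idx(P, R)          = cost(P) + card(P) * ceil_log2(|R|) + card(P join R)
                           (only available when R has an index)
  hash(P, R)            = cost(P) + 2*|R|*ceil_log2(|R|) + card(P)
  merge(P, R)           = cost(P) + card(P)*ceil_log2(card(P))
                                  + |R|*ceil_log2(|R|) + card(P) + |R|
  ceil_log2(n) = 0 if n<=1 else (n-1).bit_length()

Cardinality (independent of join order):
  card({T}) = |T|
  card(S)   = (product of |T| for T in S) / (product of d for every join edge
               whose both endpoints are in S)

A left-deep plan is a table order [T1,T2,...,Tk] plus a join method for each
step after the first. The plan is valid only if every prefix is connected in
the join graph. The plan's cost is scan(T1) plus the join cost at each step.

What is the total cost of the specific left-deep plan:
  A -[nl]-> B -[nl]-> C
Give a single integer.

step 1: scan A: cost=20, card=20
step 2: join B via nl
    card(P join B) = 20*50/(10) = 100
    cost = 20 + 20*50 = 1020
step 3: join C via nl
    card(P join C) = 100*150/(3) = 5000
    cost = 1020 + 100*150 = 16020

16020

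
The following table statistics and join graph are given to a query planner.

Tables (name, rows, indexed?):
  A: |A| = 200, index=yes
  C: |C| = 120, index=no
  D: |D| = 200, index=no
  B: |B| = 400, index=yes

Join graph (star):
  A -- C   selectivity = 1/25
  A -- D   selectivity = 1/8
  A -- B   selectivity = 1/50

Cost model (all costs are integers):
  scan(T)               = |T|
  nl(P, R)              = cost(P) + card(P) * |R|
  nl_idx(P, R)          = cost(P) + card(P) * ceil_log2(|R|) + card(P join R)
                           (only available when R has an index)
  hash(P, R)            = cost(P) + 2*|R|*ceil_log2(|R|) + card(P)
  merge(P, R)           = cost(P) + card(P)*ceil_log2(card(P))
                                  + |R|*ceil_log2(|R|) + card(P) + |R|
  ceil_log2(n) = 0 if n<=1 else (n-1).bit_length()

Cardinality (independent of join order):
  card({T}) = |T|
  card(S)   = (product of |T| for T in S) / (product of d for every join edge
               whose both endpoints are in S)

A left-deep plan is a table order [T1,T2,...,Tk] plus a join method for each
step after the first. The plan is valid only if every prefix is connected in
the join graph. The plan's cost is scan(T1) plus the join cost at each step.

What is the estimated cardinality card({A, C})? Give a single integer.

960

Tables in S: A(200), C(120)
Edges inside S: A-C(d=25)
numerator = 200 * 120 = 24000
denominator = 25 = 25
card(S) = 24000 / 25 = 960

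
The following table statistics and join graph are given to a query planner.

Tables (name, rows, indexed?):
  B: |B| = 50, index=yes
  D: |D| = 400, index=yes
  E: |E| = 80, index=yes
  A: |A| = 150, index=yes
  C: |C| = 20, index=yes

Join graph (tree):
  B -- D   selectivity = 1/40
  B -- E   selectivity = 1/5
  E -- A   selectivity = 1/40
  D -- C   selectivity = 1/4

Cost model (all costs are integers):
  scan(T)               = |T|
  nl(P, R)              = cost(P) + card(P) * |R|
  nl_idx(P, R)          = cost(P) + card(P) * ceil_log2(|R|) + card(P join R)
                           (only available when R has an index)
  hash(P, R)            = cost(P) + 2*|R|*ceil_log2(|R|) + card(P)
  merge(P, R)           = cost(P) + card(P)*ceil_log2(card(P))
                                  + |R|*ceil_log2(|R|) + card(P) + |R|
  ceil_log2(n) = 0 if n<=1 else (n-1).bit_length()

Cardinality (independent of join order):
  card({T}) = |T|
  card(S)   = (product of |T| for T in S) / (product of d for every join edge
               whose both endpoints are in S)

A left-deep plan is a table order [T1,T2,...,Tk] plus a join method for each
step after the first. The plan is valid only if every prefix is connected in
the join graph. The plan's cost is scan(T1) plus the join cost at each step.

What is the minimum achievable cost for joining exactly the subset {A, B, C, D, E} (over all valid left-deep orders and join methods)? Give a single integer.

Selinger DP over subsets of {A,B,C,D,E}:
  {B}: scan cost=50, card=50
  {D}: scan cost=400, card=400
  {E}: scan cost=80, card=80
  {A}: scan cost=150, card=150
  {C}: scan cost=20, card=20
  {BD}: card=500; try (D,nl_idx)→1000, (B,hash)→1400, (B,nl_idx)→3300, (D,merge)→4400, (B,merge)→4750, (D,hash)→7300 …(+2); best=1000 via (D,nl_idx)
  {BE}: card=800; try (B,hash)→760, (E,merge)→1040, (B,merge)→1070, (E,nl_idx)→1200, (E,hash)→1220, (B,nl_idx)→1360 …(+2); best=760 via (B,hash)
  {CD}: card=2000; try (C,hash)→1000, (D,nl_idx)→2200, (D,merge)→4140, (C,nl_idx)→4400, (C,merge)→4520, (D,hash)→7240 …(+2); best=1000 via (C,hash)
  {AE}: card=300; try (A,nl_idx)→1020, (E,hash)→1420, (E,nl_idx)→1500, (A,merge)→2070, (E,merge)→2140, (A,hash)→2560 …(+2); best=1020 via (A,nl_idx)
  {BDE}: card=8000; try (E,hash)→2620, (E,merge)→6640, (D,hash)→8760, (E,nl_idx)→12500, (D,merge)→13560, (D,nl_idx)→15960 …(+2); best=2620 via (E,hash)
  {BCD}: card=2500; try (C,hash)→1700, (B,hash)→3600, (C,nl_idx)→6000, (C,merge)→6120, (C,nl)→11000, (B,nl_idx)→15500 …(+2); best=1700 via (C,hash)
  {ABE}: card=3000; try (B,hash)→1920, (A,hash)→3960, (B,merge)→4370, (B,nl_idx)→5820, (A,nl_idx)→10160, (A,merge)→10910 …(+2); best=1920 via (B,hash)
  {ABDE}: card=30000; try (D,hash)→12120, (A,hash)→13020, (D,merge)→44920, (D,nl_idx)→58920, (A,nl_idx)→96620, (A,merge)→115970 …(+2); best=12120 via (D,hash)
  {BCDE}: card=40000; try (E,hash)→5320, (C,hash)→10820, (E,merge)→34840, (E,nl_idx)→59200, (C,nl_idx)→82620, (C,merge)→114740 …(+2); best=5320 via (E,hash)
  {ABCDE}: card=150000; try (C,hash)→42320, (A,hash)→47720, (C,nl_idx)→312120, (A,nl_idx)→475320, (C,merge)→492240, (C,nl)→612120 …(+2); best=42320 via (C,hash)

42320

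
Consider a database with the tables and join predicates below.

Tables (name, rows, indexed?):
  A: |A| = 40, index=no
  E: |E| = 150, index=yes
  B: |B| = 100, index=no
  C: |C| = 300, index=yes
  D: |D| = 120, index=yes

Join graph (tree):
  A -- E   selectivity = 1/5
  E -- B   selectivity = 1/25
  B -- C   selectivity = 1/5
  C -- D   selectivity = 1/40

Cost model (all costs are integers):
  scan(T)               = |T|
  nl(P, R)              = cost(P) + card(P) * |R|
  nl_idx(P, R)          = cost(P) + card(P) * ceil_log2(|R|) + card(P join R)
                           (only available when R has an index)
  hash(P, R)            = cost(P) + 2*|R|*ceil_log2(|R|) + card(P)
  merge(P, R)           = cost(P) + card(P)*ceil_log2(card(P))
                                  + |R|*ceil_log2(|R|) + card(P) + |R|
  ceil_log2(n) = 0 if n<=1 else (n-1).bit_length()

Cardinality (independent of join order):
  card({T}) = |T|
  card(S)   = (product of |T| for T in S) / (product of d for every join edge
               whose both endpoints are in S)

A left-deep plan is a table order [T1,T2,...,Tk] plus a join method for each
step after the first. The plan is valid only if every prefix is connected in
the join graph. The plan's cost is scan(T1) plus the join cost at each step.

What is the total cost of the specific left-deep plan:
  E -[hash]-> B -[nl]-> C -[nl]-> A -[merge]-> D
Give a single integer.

7382660

step 1: scan E: cost=150, card=150
step 2: join B via hash
    card(P join B) = 150*100/(25) = 600
    cost = 150 + 2*100*7 + 150 = 1700
step 3: join C via nl
    card(P join C) = 600*300/(5) = 36000
    cost = 1700 + 600*300 = 181700
step 4: join A via nl
    card(P join A) = 36000*40/(5) = 288000
    cost = 181700 + 36000*40 = 1621700
step 5: join D via merge
    card(P join D) = 288000*120/(40) = 864000
    cost = 1621700 + 288000*19 + 120*7 + 288000 + 120 = 7382660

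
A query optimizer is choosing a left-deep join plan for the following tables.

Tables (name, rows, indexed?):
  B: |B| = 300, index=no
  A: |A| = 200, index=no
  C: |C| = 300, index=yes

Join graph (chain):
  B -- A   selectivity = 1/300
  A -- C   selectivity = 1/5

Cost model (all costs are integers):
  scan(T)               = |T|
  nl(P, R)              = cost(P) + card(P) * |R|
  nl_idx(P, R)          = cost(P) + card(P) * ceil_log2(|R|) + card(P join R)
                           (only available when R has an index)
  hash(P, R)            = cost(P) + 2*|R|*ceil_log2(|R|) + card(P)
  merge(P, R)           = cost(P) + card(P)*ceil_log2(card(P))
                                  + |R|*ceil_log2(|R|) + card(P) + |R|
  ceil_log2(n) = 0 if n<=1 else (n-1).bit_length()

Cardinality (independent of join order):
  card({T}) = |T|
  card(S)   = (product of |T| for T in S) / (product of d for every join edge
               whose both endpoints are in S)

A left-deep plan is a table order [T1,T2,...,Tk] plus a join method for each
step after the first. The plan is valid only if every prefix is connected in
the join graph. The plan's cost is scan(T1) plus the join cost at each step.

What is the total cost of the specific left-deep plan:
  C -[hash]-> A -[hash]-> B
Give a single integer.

step 1: scan C: cost=300, card=300
step 2: join A via hash
    card(P join A) = 300*200/(5) = 12000
    cost = 300 + 2*200*8 + 300 = 3800
step 3: join B via hash
    card(P join B) = 12000*300/(300) = 12000
    cost = 3800 + 2*300*9 + 12000 = 21200

21200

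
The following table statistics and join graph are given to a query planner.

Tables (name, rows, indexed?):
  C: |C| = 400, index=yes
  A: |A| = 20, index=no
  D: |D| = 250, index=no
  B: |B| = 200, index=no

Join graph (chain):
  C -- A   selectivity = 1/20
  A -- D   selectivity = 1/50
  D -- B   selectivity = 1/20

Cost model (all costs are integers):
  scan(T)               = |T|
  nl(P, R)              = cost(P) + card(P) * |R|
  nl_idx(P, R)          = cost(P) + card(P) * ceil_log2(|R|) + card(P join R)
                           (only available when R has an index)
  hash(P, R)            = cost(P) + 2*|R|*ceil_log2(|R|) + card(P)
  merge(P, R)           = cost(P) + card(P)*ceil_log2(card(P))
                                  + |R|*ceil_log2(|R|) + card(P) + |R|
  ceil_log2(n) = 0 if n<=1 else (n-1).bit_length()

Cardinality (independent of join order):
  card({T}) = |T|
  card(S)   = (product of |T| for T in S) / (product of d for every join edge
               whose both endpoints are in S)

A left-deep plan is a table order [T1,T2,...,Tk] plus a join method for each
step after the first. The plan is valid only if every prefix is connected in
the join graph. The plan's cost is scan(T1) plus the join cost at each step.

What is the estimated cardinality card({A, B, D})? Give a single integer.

Tables in S: A(20), B(200), D(250)
Edges inside S: A-D(d=50), D-B(d=20)
numerator = 20 * 200 * 250 = 1000000
denominator = 50 * 20 = 1000
card(S) = 1000000 / 1000 = 1000

1000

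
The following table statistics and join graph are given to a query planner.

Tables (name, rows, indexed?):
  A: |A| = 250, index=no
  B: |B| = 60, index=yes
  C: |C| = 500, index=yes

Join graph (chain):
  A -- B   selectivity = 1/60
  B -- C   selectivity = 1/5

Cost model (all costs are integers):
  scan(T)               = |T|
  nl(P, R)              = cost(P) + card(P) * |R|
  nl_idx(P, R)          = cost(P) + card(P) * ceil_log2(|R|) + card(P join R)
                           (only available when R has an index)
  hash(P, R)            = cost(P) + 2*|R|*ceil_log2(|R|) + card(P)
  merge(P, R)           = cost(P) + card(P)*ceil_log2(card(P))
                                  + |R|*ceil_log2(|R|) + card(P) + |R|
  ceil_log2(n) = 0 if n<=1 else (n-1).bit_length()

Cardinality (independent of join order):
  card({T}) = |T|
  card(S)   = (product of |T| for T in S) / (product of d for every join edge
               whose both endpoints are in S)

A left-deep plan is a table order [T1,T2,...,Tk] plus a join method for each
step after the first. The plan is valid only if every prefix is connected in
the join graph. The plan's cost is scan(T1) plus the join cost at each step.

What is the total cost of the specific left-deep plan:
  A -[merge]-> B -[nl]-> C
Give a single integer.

step 1: scan A: cost=250, card=250
step 2: join B via merge
    card(P join B) = 250*60/(60) = 250
    cost = 250 + 250*8 + 60*6 + 250 + 60 = 2920
step 3: join C via nl
    card(P join C) = 250*500/(5) = 25000
    cost = 2920 + 250*500 = 127920

127920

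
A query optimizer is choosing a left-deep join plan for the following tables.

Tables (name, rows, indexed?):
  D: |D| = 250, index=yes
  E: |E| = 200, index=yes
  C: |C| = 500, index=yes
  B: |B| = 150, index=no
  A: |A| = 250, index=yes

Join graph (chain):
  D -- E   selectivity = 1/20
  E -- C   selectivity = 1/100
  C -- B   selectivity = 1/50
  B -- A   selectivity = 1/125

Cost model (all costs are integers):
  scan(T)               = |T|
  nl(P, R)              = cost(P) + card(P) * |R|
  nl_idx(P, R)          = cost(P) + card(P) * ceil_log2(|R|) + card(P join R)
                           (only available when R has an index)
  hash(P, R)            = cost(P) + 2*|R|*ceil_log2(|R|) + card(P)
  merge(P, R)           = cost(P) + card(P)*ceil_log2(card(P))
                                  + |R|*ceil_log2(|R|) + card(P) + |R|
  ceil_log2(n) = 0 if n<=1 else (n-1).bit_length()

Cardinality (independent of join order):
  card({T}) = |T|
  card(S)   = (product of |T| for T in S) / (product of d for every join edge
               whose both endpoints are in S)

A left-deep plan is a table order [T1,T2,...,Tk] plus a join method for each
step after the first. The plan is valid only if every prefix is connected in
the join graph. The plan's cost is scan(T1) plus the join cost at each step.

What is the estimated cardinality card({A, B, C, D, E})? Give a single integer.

Tables in S: A(250), B(150), C(500), D(250), E(200)
Edges inside S: D-E(d=20), E-C(d=100), C-B(d=50), B-A(d=125)
numerator = 250 * 150 * 500 * 250 * 200 = 937500000000
denominator = 20 * 100 * 50 * 125 = 12500000
card(S) = 937500000000 / 12500000 = 75000

75000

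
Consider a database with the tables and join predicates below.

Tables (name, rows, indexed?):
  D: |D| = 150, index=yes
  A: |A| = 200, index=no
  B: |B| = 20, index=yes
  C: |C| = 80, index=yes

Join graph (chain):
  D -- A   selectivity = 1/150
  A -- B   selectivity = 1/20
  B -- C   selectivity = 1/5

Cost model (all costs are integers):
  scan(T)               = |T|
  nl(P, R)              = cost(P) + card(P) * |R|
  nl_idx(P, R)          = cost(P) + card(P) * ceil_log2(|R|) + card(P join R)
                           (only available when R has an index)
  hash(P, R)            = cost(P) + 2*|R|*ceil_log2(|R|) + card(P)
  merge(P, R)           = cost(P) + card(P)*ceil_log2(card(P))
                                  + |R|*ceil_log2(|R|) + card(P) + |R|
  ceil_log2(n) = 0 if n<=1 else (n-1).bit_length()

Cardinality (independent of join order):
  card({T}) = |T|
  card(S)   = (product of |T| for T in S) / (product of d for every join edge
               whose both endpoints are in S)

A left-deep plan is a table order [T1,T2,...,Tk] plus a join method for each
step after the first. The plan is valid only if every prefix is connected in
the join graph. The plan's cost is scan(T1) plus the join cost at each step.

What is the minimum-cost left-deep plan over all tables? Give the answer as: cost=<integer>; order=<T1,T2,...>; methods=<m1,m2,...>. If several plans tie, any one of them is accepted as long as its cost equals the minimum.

Selinger DP (subsets sized 1..n):
  {D}: scan cost=150, card=150
  {A}: scan cost=200, card=200
  {B}: scan cost=20, card=20
  {C}: scan cost=80, card=80
  {AD}: card=200; try (D,nl_idx)→2000, (D,hash)→2800, (A,merge)→3300, (D,merge)→3350, (A,hash)→3500, (A,nl)→30150 …(+1); best=2000 via (D,nl_idx)
  {AB}: card=200; try (B,hash)→600, (B,nl_idx)→1400, (A,merge)→1940, (B,merge)→2120, (A,hash)→3240, (A,nl)→4020 …(+1); best=600 via (B,hash)
  {BC}: card=320; try (B,hash)→360, (C,nl_idx)→480, (C,merge)→780, (B,nl_idx)→800, (B,merge)→840, (C,hash)→1160 …(+2); best=360 via (B,hash)
  {ABD}: card=200; try (D,nl_idx)→2400, (B,hash)→2400, (D,hash)→3200, (B,nl_idx)→3200, (D,merge)→3750, (B,merge)→3920 …(+2); best=2400 via (D,nl_idx)
  {ABC}: card=3200; try (C,hash)→1920, (C,merge)→3040, (A,hash)→3880, (C,nl_idx)→5200, (A,merge)→5360, (C,nl)→16600 …(+1); best=1920 via (C,hash)
  {ABCD}: card=3200; try (C,hash)→3720, (C,merge)→4840, (C,nl_idx)→7000, (D,hash)→7520, (C,nl)→18400, (D,nl_idx)→30720 …(+2); best=3720 via (C,hash)

cost=3720; order=A,B,D,C; methods=hash,nl_idx,hash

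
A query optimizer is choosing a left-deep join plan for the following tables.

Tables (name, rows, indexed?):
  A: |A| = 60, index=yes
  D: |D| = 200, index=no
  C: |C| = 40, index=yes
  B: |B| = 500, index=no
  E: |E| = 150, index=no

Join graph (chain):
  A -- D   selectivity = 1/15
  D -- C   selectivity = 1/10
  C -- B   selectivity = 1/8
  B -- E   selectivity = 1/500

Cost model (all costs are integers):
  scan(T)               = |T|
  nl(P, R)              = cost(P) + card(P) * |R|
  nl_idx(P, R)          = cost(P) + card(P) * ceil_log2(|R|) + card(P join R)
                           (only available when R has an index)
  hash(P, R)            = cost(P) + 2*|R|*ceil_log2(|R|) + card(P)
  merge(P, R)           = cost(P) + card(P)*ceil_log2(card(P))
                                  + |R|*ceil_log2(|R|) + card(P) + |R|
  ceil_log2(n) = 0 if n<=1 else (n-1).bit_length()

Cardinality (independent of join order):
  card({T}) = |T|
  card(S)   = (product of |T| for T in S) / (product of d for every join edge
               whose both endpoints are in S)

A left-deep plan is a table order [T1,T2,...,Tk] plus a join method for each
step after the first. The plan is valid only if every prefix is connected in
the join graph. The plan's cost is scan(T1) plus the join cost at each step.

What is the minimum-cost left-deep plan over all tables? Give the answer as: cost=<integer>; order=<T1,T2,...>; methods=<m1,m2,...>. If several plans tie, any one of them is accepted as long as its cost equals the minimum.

Selinger DP (subsets sized 1..n):
  {A}: scan cost=60, card=60
  {D}: scan cost=200, card=200
  {C}: scan cost=40, card=40
  {B}: scan cost=500, card=500
  {E}: scan cost=150, card=150
  {AD}: card=800; try (A,hash)→1120, (A,nl_idx)→2200, (D,merge)→2280, (A,merge)→2420, (D,hash)→3320, (D,nl)→12060 …(+1); best=1120 via (A,hash)
  {CD}: card=800; try (C,hash)→880, (D,merge)→2120, (C,nl_idx)→2200, (C,merge)→2280, (D,hash)→3280, (D,nl)→8040 …(+1); best=880 via (C,hash)
  {BC}: card=2500; try (C,hash)→1480, (B,merge)→5320, (C,merge)→5780, (C,nl_idx)→6000, (B,hash)→9080, (B,nl)→20040 …(+1); best=1480 via (C,hash)
  {BE}: card=150; try (E,hash)→3400, (B,merge)→6500, (E,merge)→6850, (B,hash)→9300, (B,nl)→75150, (E,nl)→75500; best=3400 via (E,hash)
  {ACD}: card=3200; try (C,hash)→2400, (A,hash)→2400, (A,nl_idx)→8880, (C,nl_idx)→9120, (A,merge)→10100, (C,merge)→10200 …(+2); best=2400 via (C,hash)
  {BCD}: card=50000; try (D,hash)→7180, (B,hash)→10680, (B,merge)→14680, (D,merge)→35780, (B,nl)→400880, (D,nl)→501480; best=7180 via (D,hash)
  {BCE}: card=750; try (C,hash)→4030, (C,merge)→5030, (C,nl_idx)→5050, (E,hash)→6380, (C,nl)→9400, (E,merge)→35330 …(+1); best=4030 via (C,hash)
  {ABCD}: card=200000; try (B,hash)→14600, (B,merge)→49000, (A,hash)→57900, (A,nl_idx)→507180, (A,merge)→857600, (B,nl)→1602400 …(+1); best=14600 via (B,hash)
  {BCDE}: card=15000; try (D,hash)→7980, (D,merge)→14080, (E,hash)→59580, (D,nl)→154030, (E,merge)→858530, (E,nl)→7507180; best=7980 via (D,hash)
  {ABCDE}: card=60000; try (A,hash)→23700, (A,nl_idx)→157980, (E,hash)→217000, (A,merge)→233400, (A,nl)→907980, (E,merge)→3815950 …(+1); best=23700 via (A,hash)

cost=23700; order=B,E,C,D,A; methods=hash,hash,hash,hash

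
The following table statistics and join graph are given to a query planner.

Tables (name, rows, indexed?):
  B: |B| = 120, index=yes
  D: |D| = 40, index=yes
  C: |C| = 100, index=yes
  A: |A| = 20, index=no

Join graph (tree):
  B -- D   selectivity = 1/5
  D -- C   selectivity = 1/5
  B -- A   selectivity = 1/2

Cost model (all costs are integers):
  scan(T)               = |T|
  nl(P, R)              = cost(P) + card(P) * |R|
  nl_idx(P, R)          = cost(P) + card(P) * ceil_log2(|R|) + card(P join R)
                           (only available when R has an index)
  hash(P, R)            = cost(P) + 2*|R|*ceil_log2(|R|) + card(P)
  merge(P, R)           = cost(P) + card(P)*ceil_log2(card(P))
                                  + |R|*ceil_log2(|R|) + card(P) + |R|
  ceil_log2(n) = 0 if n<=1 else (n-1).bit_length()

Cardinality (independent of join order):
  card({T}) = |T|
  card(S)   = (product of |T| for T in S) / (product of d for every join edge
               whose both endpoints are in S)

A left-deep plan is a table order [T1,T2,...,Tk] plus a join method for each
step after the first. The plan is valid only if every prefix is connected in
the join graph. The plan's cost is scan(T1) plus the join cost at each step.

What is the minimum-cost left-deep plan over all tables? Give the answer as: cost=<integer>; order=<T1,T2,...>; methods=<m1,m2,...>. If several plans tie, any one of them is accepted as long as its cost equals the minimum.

Selinger DP (subsets sized 1..n):
  {B}: scan cost=120, card=120
  {D}: scan cost=40, card=40
  {C}: scan cost=100, card=100
  {A}: scan cost=20, card=20
  {BD}: card=960; try (D,hash)→720, (B,merge)→1280, (B,nl_idx)→1280, (D,merge)→1360, (B,hash)→1760, (D,nl_idx)→1800 …(+2); best=720 via (D,hash)
  {AB}: card=1200; try (A,hash)→440, (B,merge)→1100, (A,merge)→1200, (B,nl_idx)→1360, (B,hash)→1720, (B,nl)→2420 …(+1); best=440 via (A,hash)
  {CD}: card=800; try (D,hash)→680, (C,merge)→1120, (C,nl_idx)→1120, (D,merge)→1180, (C,hash)→1480, (D,nl_idx)→1500 …(+2); best=680 via (D,hash)
  {BCD}: card=19200; try (C,hash)→3080, (B,hash)→3160, (B,merge)→10440, (C,merge)→12080, (B,nl_idx)→25480, (C,nl_idx)→26640 …(+2); best=3080 via (C,hash)
  {ABD}: card=9600; try (A,hash)→1880, (D,hash)→2120, (A,merge)→11400, (D,merge)→15120, (D,nl_idx)→17240, (A,nl)→19920 …(+1); best=1880 via (A,hash)
  {ABCD}: card=192000; try (C,hash)→12880, (A,hash)→22480, (C,merge)→146680, (C,nl_idx)→261080, (A,merge)→310400, (A,nl)→387080 …(+1); best=12880 via (C,hash)

cost=12880; order=B,D,A,C; methods=hash,hash,hash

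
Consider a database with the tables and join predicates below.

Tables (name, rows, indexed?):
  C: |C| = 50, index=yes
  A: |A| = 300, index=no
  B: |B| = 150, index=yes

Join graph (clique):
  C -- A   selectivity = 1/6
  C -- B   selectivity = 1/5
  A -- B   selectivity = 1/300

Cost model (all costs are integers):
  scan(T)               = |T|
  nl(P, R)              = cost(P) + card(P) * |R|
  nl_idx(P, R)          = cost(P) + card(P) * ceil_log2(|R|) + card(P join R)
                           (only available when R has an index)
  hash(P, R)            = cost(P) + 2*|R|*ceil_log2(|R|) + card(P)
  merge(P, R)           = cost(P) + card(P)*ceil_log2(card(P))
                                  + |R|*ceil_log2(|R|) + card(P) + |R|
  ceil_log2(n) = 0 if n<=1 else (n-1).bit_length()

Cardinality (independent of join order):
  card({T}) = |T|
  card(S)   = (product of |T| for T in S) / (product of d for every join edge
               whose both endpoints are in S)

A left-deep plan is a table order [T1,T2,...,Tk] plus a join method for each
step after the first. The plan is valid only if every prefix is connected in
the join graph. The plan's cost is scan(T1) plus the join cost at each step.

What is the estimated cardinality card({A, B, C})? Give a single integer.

250

Tables in S: A(300), B(150), C(50)
Edges inside S: C-A(d=6), C-B(d=5), A-B(d=300)
numerator = 300 * 150 * 50 = 2250000
denominator = 6 * 5 * 300 = 9000
card(S) = 2250000 / 9000 = 250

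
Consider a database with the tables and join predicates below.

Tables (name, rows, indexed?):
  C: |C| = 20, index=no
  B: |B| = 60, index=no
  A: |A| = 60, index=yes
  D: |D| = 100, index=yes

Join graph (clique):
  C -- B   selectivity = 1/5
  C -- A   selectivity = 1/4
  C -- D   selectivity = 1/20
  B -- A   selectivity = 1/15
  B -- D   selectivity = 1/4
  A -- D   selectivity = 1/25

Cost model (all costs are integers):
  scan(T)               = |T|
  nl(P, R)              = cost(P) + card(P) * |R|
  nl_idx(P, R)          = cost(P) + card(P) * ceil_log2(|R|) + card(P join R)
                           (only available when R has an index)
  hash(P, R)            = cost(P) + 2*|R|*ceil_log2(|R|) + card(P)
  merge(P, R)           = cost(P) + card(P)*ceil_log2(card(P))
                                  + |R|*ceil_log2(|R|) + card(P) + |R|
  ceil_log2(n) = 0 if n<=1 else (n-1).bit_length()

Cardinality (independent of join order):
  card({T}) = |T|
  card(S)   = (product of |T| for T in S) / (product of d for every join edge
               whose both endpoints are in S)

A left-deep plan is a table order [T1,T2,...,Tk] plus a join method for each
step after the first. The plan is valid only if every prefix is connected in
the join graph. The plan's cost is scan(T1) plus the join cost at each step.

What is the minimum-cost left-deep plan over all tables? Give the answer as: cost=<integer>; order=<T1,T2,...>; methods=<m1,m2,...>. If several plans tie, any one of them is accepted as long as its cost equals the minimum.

Selinger DP (subsets sized 1..n):
  {C}: scan cost=20, card=20
  {B}: scan cost=60, card=60
  {A}: scan cost=60, card=60
  {D}: scan cost=100, card=100
  {BC}: card=240; try (C,hash)→320, (B,merge)→560, (C,merge)→600, (B,hash)→760, (B,nl)→1220, (C,nl)→1260; best=320 via (C,hash)
  {AC}: card=300; try (C,hash)→320, (A,nl_idx)→440, (A,merge)→560, (C,merge)→600, (A,hash)→760, (A,nl)→1220 …(+1); best=320 via (C,hash)
  {CD}: card=100; try (D,nl_idx)→260, (C,hash)→400, (D,merge)→940, (C,merge)→1020, (D,hash)→1440, (D,nl)→2020 …(+1); best=260 via (D,nl_idx)
  {AB}: card=240; try (A,nl_idx)→660, (B,hash)→840, (A,hash)→840, (B,merge)→900, (A,merge)→900, (B,nl)→3660 …(+1); best=660 via (A,nl_idx)
  {BD}: card=1500; try (B,hash)→920, (D,merge)→1280, (B,merge)→1320, (D,hash)→1520, (D,nl_idx)→1980, (D,nl)→6060 …(+1); best=920 via (B,hash)
  {AD}: card=240; try (D,nl_idx)→720, (A,hash)→920, (A,nl_idx)→940, (D,merge)→1280, (A,merge)→1320, (D,hash)→1520 …(+2); best=720 via (D,nl_idx)
  {ABC}: card=240; try (C,hash)→1100, (A,hash)→1280, (B,hash)→1340, (A,nl_idx)→2000, (A,merge)→2900, (C,merge)→2940 …(+4); best=1100 via (C,hash)
  {BCD}: card=300; try (B,hash)→1080, (B,merge)→1480, (D,hash)→1960, (D,nl_idx)→2300, (C,hash)→2620, (D,merge)→3280 …(+4); best=1080 via (B,hash)
  {ACD}: card=60; try (A,nl_idx)→920, (A,hash)→1080, (C,hash)→1160, (A,merge)→1480, (D,hash)→2020, (D,nl_idx)→2480 …(+5); best=920 via (A,nl_idx)
  {ABD}: card=240; try (B,hash)→1680, (D,hash)→2300, (D,nl_idx)→2580, (A,hash)→3140, (B,merge)→3300, (D,merge)→3620 …(+5); best=1680 via (B,hash)
  {ABCD}: card=12; try (B,hash)→1700, (B,merge)→1760, (A,hash)→2100, (C,hash)→2120, (D,hash)→2740, (D,nl_idx)→2792 …(+8); best=1700 via (B,hash)

cost=1700; order=C,D,A,B; methods=nl_idx,nl_idx,hash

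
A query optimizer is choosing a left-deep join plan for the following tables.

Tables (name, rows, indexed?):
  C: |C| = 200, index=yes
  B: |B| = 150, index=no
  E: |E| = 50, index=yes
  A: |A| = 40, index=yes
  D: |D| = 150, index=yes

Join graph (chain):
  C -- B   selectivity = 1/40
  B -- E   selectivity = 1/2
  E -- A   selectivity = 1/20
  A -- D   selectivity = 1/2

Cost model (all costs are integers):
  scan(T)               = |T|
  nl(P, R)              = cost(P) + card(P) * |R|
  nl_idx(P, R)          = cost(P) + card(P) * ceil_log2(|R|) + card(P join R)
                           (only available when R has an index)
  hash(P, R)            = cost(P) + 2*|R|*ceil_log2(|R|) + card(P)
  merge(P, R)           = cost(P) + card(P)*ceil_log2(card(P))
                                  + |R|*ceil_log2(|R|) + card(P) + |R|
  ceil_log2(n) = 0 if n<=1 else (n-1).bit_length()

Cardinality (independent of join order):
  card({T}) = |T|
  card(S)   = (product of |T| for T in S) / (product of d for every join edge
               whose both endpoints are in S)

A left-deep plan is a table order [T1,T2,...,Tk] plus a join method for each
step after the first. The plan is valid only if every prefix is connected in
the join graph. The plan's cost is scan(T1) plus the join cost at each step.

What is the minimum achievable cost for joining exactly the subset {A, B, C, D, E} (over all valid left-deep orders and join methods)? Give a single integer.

Selinger DP over subsets of {A,B,C,D,E}:
  {C}: scan cost=200, card=200
  {B}: scan cost=150, card=150
  {E}: scan cost=50, card=50
  {A}: scan cost=40, card=40
  {D}: scan cost=150, card=150
  {BC}: card=750; try (C,nl_idx)→2100, (B,hash)→2800, (C,merge)→3300, (B,merge)→3350, (C,hash)→3500, (C,nl)→30150 …(+1); best=2100 via (C,nl_idx)
  {BE}: card=3750; try (E,hash)→900, (B,merge)→1750, (E,merge)→1850, (B,hash)→2500, (E,nl_idx)→4800, (B,nl)→7550 …(+1); best=900 via (E,hash)
  {AE}: card=100; try (E,nl_idx)→380, (A,nl_idx)→450, (A,hash)→580, (E,merge)→670, (E,hash)→680, (A,merge)→680 …(+2); best=380 via (E,nl_idx)
  {AD}: card=3000; try (A,hash)→780, (D,merge)→1670, (A,merge)→1780, (D,hash)→2480, (D,nl_idx)→3360, (A,nl_idx)→4050 …(+2); best=780 via (A,hash)
  {BCE}: card=18750; try (E,hash)→3450, (C,hash)→7850, (E,merge)→10700, (E,nl_idx)→25350, (E,nl)→39600, (C,nl_idx)→49650 …(+2); best=3450 via (E,hash)
  {ABE}: card=7500; try (B,merge)→2530, (B,hash)→2880, (A,hash)→5130, (B,nl)→15380, (A,nl_idx)→30900, (A,merge)→49930 …(+1); best=2530 via (B,merge)
  {ADE}: card=7500; try (D,merge)→2530, (D,hash)→2880, (E,hash)→4380, (D,nl_idx)→8680, (D,nl)→15380, (E,nl_idx)→26280 …(+2); best=2530 via (D,merge)
  {ABCE}: card=37500; try (C,hash)→13230, (A,hash)→22680, (C,nl_idx)→100030, (C,merge)→109330, (A,nl_idx)→153450, (A,merge)→303730 …(+2); best=13230 via (C,hash)
  {ABDE}: card=562500; try (D,hash)→12430, (B,hash)→12430, (D,merge)→108880, (B,merge)→108880, (D,nl_idx)→625030, (D,nl)→1127530 …(+1); best=12430 via (D,hash)
  {ABCDE}: card=2812500; try (D,hash)→53130, (C,hash)→578130, (D,merge)→652080, (D,nl_idx)→3125730, (D,nl)→5638230, (C,nl_idx)→7324930 …(+2); best=53130 via (D,hash)

53130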